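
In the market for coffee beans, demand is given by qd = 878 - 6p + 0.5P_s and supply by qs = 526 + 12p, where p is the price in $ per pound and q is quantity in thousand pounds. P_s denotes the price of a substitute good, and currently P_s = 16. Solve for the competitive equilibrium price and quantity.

p* = 20, q* = 766

With P_s = 16, demand is qd = 886 - 6p.
The market clears where 886 - 6p = 526 + 12p. Rearranging, 18p = 360, hence p* = 20.
Then q* = 886 - 6(20) = 766.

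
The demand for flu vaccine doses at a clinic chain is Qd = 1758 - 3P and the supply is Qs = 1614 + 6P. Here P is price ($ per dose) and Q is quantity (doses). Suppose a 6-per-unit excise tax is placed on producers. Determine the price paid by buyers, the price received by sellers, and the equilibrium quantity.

With a tax of 6 on producers, they supply based on the net price P_s = P_b - 6, so Qs = 1578 + 6P_b.
Equate demand and the shifted supply: 1758 - 3P_b = 1578 + 6P_b, giving 9P_b = 180, so P_b = 20.
Then P_s = 20 - 6 = 14 and Q = 1758 - 3(20) = 1698.

P_b = 20, P_s = 14, Q = 1698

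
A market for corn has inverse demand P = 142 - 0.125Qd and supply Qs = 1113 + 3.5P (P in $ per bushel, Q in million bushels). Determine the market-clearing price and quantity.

P* = 2, Q* = 1120

Solving each curve for Q: Qd = 1136 - 8P.
Set Qd = Qs: 1136 - 8P = 1113 + 3.5P, so 23 = 11.5P and P* = 2.
Substitute back: Q* = 1136 - 8(2) = 1120.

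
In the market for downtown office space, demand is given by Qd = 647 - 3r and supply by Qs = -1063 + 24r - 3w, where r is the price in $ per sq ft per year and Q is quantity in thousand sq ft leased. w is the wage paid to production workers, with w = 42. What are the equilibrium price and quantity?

With w = 42, supply is Qs = -1189 + 24r.
Set Qd = Qs: 647 - 3r = -1189 + 24r, so 1836 = 27r and r* = 68.
Substitute back: Q* = 647 - 3(68) = 443.

r* = 68, Q* = 443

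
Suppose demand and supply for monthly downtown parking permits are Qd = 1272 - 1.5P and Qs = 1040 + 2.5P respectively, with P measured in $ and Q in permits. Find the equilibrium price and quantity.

The market clears where 1272 - 1.5P = 1040 + 2.5P. Rearranging, 4P = 232, hence P* = 58.
Plugging P* into demand: Q* = 1272 - 1.5(58) = 1185.

P* = 58, Q* = 1185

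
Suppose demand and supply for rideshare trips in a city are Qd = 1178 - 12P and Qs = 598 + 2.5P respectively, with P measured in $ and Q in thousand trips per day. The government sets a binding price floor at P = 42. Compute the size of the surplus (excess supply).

Surplus = 29

With P fixed at 42, quantity demanded is 674 and quantity supplied is 703.
Surplus = Qs - Qd = 703 - 674 = 29.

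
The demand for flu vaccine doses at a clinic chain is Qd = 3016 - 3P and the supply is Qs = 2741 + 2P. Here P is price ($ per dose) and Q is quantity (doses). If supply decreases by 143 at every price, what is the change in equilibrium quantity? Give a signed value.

ΔQ = -85.8

The market clears where 3016 - 3P = 2741 + 2P. Rearranging, 5P = 275, hence P* = 55.
From the demand curve, Q* = 3016 - 3(55) = 2851.
After the shift, supply is Qs = 2598 + 2P.
The new intersection has 418 = 5P, i.e. P = 83.6, Q = 2765.2.
ΔQ = 2765.2 - 2851 = -85.8.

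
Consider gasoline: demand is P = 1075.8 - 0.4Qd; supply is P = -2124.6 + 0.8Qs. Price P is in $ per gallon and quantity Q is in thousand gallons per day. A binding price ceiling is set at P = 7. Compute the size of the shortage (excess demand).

In direct form, Qd = 2689.5 - 2.5P and Qs = 2655.75 + 1.25P.
At P = 7: Qd = 2672 and Qs = 2664.5.
Shortage = Qd - Qs = 2672 - 2664.5 = 7.5.

Shortage = 7.5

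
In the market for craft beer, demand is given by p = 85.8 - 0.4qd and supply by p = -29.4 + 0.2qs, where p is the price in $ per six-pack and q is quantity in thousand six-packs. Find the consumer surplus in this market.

In direct form, qd = 214.5 - 2.5p and qs = 147 + 5p.
At equilibrium qd = qs, so 214.5 - 2.5p = 147 + 5p; collecting terms, 67.5 = 7.5p and p* = 9.
From the demand curve, q* = 214.5 - 2.5(9) = 192.
Demand choke price (qd = 0): p = 214.5/2.5 = 85.8. Consumer surplus = ½ × (85.8 - 9) × 192 = 7372.8.

Consumer surplus = 7372.8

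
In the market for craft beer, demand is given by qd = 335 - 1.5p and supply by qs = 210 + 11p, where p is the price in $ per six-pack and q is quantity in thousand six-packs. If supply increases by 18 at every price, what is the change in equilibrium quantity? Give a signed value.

Δq = 2.16

At equilibrium qd = qs, so 335 - 1.5p = 210 + 11p; collecting terms, 125 = 12.5p and p* = 10.
Plugging p* into demand: q* = 335 - 1.5(10) = 320.
After the shift, supply is qs = 228 + 11p.
The new intersection has 107 = 12.5p, i.e. p = 8.56, q = 322.16.
Δq = 322.16 - 320 = 2.16.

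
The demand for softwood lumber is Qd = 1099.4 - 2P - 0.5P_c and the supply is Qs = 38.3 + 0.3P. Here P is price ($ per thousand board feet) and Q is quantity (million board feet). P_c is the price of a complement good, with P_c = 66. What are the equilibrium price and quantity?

With P_c = 66, demand is Qd = 1066.4 - 2P.
Equating demand and supply, 1066.4 - 2P = 38.3 + 0.3P gives 2.3P = 1028.1, so P* = 447.
From the demand curve, Q* = 1066.4 - 2(447) = 172.4.

P* = 447, Q* = 172.4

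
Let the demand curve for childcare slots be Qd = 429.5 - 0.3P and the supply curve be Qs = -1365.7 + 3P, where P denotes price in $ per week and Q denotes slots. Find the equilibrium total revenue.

At equilibrium Qd = Qs, so 429.5 - 0.3P = -1365.7 + 3P; collecting terms, 1795.2 = 3.3P and P* = 544.
Plugging P* into demand: Q* = 429.5 - 0.3(544) = 266.3.
Total revenue = P* × Q* = 544 × 266.3 = 144867.2.

Total revenue = 144867.2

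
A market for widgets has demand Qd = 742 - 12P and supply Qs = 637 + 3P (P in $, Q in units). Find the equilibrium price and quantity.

P* = 7, Q* = 658

Equating demand and supply, 742 - 12P = 637 + 3P gives 15P = 105, so P* = 7.
Substitute back: Q* = 742 - 12(7) = 658.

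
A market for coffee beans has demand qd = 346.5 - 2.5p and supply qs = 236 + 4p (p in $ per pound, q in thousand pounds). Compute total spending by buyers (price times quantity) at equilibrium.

Total spending by buyers = 5168

Equating demand and supply, 346.5 - 2.5p = 236 + 4p gives 6.5p = 110.5, so p* = 17.
Substitute back: q* = 346.5 - 2.5(17) = 304.
Total spending by buyers = p* × q* = 17 × 304 = 5168.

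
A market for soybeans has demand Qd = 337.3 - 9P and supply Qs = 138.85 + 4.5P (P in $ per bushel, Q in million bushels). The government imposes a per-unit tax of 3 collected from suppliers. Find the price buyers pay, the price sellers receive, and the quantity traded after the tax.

Suppliers keep P_s = P_b - 3 per unit, so supply in terms of the buyer price is Qs = 125.35 + 4.5P_b.
Market clearing requires 337.3 - 9P_b = 125.35 + 4.5P_b; hence 211.95 = 13.5P_b and P_b = 15.7.
So P_s = 12.7 and the quantity traded is Q = 337.3 - 9(15.7) = 196.

P_b = 15.7, P_s = 12.7, Q = 196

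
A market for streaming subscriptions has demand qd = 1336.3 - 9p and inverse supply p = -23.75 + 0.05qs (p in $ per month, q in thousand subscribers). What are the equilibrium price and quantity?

Rewriting in direct form: qs = 475 + 20p.
At equilibrium qd = qs, so 1336.3 - 9p = 475 + 20p; collecting terms, 861.3 = 29p and p* = 29.7.
Substitute back: q* = 1336.3 - 9(29.7) = 1069.

p* = 29.7, q* = 1069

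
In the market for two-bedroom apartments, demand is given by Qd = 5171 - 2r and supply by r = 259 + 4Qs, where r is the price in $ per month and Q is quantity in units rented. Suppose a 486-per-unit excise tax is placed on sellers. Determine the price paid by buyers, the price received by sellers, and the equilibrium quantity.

r_b = 2381, r_s = 1895, Q = 409

In direct form, Qs = -64.75 + 0.25r.
The tax drives a wedge r_b - r_s = 486. Substituting r_s = r_b - 486 into supply: Qs = -186.25 + 0.25r_b.
Equate demand and the shifted supply: 5171 - 2r_b = -186.25 + 0.25r_b, giving 2.25r_b = 5357.25, so r_b = 2381.
So r_s = 1895 and the quantity traded is Q = 5171 - 2(2381) = 409.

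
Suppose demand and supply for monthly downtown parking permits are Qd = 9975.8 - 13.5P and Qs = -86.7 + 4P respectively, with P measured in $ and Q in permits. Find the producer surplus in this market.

At equilibrium Qd = Qs, so 9975.8 - 13.5P = -86.7 + 4P; collecting terms, 10062.5 = 17.5P and P* = 575.
From the demand curve, Q* = 9975.8 - 13.5(575) = 2213.3.
Supply choke price (Qs = 0): P = 21.675. Producer surplus = ½ × (575 - 21.675) × 2213.3 = 612337.11125.

Producer surplus = 612337.11125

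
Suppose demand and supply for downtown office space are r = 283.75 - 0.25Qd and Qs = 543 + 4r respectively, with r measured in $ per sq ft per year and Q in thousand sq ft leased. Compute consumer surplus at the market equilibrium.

Consumer surplus = 87990.125

Rewriting in direct form: Qd = 1135 - 4r.
The market clears where 1135 - 4r = 543 + 4r. Rearranging, 8r = 592, hence r* = 74.
Plugging r* into demand: Q* = 1135 - 4(74) = 839.
Demand choke price (Qd = 0): r = 1135/4 = 283.75. Consumer surplus = ½ × (283.75 - 74) × 839 = 87990.125.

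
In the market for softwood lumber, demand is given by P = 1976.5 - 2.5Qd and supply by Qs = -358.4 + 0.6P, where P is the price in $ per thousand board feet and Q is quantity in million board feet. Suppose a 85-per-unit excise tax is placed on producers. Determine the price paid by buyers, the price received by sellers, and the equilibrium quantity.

P_b = 1200, P_s = 1115, Q = 310.6

Rewriting in direct form: Qd = 790.6 - 0.4P.
With a tax of 85 on producers, they supply based on the net price P_s = P_b - 85, so Qs = -409.4 + 0.6P_b.
Set Qd = Qs: 790.6 - 0.4P_b = -409.4 + 0.6P_b, so 1200 = P_b and P_b = 1200.
So P_s = 1115 and the quantity traded is Q = 790.6 - 0.4(1200) = 310.6.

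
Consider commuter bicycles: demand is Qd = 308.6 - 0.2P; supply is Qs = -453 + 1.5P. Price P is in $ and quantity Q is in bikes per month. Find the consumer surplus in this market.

Set Qd = Qs: 308.6 - 0.2P = -453 + 1.5P, so 761.6 = 1.7P and P* = 448.
Plugging P* into demand: Q* = 308.6 - 0.2(448) = 219.
Demand choke price (Qd = 0): P = 308.6/0.2 = 1543. Consumer surplus = ½ × (1543 - 448) × 219 = 119902.5.

Consumer surplus = 119902.5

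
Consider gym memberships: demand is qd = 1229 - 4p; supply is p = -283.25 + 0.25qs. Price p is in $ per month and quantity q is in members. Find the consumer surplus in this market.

Consumer surplus = 174345.125

Rewriting in direct form: qs = 1133 + 4p.
Equating demand and supply, 1229 - 4p = 1133 + 4p gives 8p = 96, so p* = 12.
Then q* = 1229 - 4(12) = 1181.
Demand choke price (qd = 0): p = 1229/4 = 307.25. Consumer surplus = ½ × (307.25 - 12) × 1181 = 174345.125.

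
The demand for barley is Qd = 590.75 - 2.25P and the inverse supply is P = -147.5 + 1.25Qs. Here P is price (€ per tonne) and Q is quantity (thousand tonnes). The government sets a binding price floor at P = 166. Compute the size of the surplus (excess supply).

In direct form, Qs = 118 + 0.8P.
With P fixed at 166, quantity demanded is 217.25 and quantity supplied is 250.8.
Surplus = Qs - Qd = 250.8 - 217.25 = 33.55.

Surplus = 33.55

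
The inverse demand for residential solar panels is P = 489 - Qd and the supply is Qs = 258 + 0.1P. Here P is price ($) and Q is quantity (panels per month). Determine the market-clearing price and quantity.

P* = 210, Q* = 279

Inverting to quantity form: Qd = 489 - P.
At equilibrium Qd = Qs, so 489 - P = 258 + 0.1P; collecting terms, 231 = 1.1P and P* = 210.
Substitute back: Q* = 489 - 210 = 279.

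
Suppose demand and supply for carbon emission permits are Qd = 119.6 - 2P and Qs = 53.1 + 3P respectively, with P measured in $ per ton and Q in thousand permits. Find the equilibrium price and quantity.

Set Qd = Qs: 119.6 - 2P = 53.1 + 3P, so 66.5 = 5P and P* = 13.3.
From the demand curve, Q* = 119.6 - 2(13.3) = 93.

P* = 13.3, Q* = 93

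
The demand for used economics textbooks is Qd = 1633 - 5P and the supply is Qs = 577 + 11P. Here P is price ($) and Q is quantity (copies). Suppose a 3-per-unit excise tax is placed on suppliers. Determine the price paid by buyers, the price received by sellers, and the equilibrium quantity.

With a tax of 3 on suppliers, they supply based on the net price P_s = P_b - 3, so Qs = 544 + 11P_b.
Set Qd = Qs: 1633 - 5P_b = 544 + 11P_b, so 1089 = 16P_b and P_b = 68.0625.
So P_s = 65.0625 and the quantity traded is Q = 1633 - 5(68.0625) = 1292.6875.

P_b = 68.0625, P_s = 65.0625, Q = 1292.6875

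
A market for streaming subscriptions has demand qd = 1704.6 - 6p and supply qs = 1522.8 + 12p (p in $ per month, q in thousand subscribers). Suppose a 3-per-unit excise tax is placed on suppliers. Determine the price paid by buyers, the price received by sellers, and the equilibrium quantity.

p_b = 12.1, p_s = 9.1, q = 1632

With a tax of 3 on suppliers, they supply based on the net price p_s = p_b - 3, so qs = 1486.8 + 12p_b.
Set qd = qs: 1704.6 - 6p_b = 1486.8 + 12p_b, so 217.8 = 18p_b and p_b = 12.1.
So p_s = 9.1 and the quantity traded is q = 1704.6 - 6(12.1) = 1632.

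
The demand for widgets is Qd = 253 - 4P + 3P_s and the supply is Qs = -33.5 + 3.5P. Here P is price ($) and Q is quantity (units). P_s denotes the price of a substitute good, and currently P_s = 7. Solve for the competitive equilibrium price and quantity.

P* = 41, Q* = 110

With P_s = 7, demand is Qd = 274 - 4P.
Set Qd = Qs: 274 - 4P = -33.5 + 3.5P, so 307.5 = 7.5P and P* = 41.
From the demand curve, Q* = 274 - 4(41) = 110.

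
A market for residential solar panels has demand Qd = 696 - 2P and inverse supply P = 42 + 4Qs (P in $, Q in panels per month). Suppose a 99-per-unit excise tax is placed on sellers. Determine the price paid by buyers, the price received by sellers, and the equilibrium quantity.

P_b = 325, P_s = 226, Q = 46

In direct form, Qs = -10.5 + 0.25P.
With a tax of 99 on sellers, they supply based on the net price P_s = P_b - 99, so Qs = -35.25 + 0.25P_b.
Set Qd = Qs: 696 - 2P_b = -35.25 + 0.25P_b, so 731.25 = 2.25P_b and P_b = 325.
So P_s = 226 and the quantity traded is Q = 696 - 2(325) = 46.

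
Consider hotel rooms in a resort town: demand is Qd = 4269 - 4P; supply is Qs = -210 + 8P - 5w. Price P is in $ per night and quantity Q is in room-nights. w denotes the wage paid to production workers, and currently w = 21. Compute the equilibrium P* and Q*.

With w = 21, supply is Qs = -315 + 8P.
Set Qd = Qs: 4269 - 4P = -315 + 8P, so 4584 = 12P and P* = 382.
Then Q* = 4269 - 4(382) = 2741.

P* = 382, Q* = 2741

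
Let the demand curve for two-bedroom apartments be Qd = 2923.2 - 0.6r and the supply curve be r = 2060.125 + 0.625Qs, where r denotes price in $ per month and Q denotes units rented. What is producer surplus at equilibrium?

Producer surplus = 470477.8125

In direct form, Qs = -3296.2 + 1.6r.
Set Qd = Qs: 2923.2 - 0.6r = -3296.2 + 1.6r, so 6219.4 = 2.2r and r* = 2827.
From the demand curve, Q* = 2923.2 - 0.6(2827) = 1227.
Supply choke price (Qs = 0): r = 2060.125. Producer surplus = ½ × (2827 - 2060.125) × 1227 = 470477.8125.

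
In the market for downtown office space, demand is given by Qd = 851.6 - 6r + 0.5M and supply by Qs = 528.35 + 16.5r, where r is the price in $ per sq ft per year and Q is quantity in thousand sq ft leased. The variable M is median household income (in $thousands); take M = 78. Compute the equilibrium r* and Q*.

With M = 78, demand is Qd = 890.6 - 6r.
The market clears where 890.6 - 6r = 528.35 + 16.5r. Rearranging, 22.5r = 362.25, hence r* = 16.1.
From the demand curve, Q* = 890.6 - 6(16.1) = 794.

r* = 16.1, Q* = 794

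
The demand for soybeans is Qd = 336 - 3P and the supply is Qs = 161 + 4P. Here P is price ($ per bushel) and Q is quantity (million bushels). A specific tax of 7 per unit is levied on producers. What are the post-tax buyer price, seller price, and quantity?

P_b = 29, P_s = 22, Q = 249

With a tax of 7 on producers, they supply based on the net price P_s = P_b - 7, so Qs = 133 + 4P_b.
Market clearing requires 336 - 3P_b = 133 + 4P_b; hence 203 = 7P_b and P_b = 29.
So P_s = 22 and the quantity traded is Q = 336 - 3(29) = 249.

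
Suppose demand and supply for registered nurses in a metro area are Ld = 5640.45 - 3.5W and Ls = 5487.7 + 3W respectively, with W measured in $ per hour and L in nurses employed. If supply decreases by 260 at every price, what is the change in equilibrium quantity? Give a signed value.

The market clears where 5640.45 - 3.5W = 5487.7 + 3W. Rearranging, 6.5W = 152.75, hence W* = 23.5.
Then L* = 5640.45 - 3.5(23.5) = 5558.2.
After the shift, supply is Ls = 5227.7 + 3W.
The new intersection has 412.75 = 6.5W, i.e. W = 63.5, L = 5418.2.
ΔL = 5418.2 - 5558.2 = -140.

ΔL = -140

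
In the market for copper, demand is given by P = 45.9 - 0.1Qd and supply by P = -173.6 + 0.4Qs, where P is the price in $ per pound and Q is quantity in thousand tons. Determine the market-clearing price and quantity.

In direct form, Qd = 459 - 10P and Qs = 434 + 2.5P.
Equating demand and supply, 459 - 10P = 434 + 2.5P gives 12.5P = 25, so P* = 2.
Then Q* = 459 - 10(2) = 439.

P* = 2, Q* = 439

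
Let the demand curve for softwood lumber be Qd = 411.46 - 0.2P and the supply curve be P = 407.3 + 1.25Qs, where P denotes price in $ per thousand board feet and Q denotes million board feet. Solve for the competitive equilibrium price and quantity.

P* = 737.3, Q* = 264

Solving each curve for Q: Qs = -325.84 + 0.8P.
Set Qd = Qs: 411.46 - 0.2P = -325.84 + 0.8P, so 737.3 = P and P* = 737.3.
From the demand curve, Q* = 411.46 - 0.2(737.3) = 264.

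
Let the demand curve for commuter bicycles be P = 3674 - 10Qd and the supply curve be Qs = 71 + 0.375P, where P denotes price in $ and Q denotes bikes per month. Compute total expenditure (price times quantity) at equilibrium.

Inverting to quantity form: Qd = 367.4 - 0.1P.
At equilibrium Qd = Qs, so 367.4 - 0.1P = 71 + 0.375P; collecting terms, 296.4 = 0.475P and P* = 624.
From the demand curve, Q* = 367.4 - 0.1(624) = 305.
Total expenditure = P* × Q* = 624 × 305 = 190320.

Total expenditure = 190320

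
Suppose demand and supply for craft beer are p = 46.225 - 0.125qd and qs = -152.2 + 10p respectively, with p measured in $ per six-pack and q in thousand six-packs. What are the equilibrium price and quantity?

p* = 29, q* = 137.8

In direct form, qd = 369.8 - 8p.
At equilibrium qd = qs, so 369.8 - 8p = -152.2 + 10p; collecting terms, 522 = 18p and p* = 29.
Substitute back: q* = 369.8 - 8(29) = 137.8.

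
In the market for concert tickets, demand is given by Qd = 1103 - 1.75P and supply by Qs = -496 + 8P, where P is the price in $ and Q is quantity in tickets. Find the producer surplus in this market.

Producer surplus = 41616

Equating demand and supply, 1103 - 1.75P = -496 + 8P gives 9.75P = 1599, so P* = 164.
Substitute back: Q* = 1103 - 1.75(164) = 816.
Supply choke price (Qs = 0): P = 62. Producer surplus = ½ × (164 - 62) × 816 = 41616.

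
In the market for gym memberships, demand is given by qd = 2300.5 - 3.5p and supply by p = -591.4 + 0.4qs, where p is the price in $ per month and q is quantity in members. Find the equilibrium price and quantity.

p* = 137, q* = 1821

Rewriting in direct form: qs = 1478.5 + 2.5p.
Equating demand and supply, 2300.5 - 3.5p = 1478.5 + 2.5p gives 6p = 822, so p* = 137.
Substitute back: q* = 2300.5 - 3.5(137) = 1821.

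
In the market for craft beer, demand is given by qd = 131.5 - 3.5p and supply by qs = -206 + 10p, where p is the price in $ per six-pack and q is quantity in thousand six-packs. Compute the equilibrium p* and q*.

p* = 25, q* = 44

Equating demand and supply, 131.5 - 3.5p = -206 + 10p gives 13.5p = 337.5, so p* = 25.
Then q* = 131.5 - 3.5(25) = 44.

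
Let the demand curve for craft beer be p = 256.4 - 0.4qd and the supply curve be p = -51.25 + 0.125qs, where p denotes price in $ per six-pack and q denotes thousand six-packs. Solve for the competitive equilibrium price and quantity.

p* = 22, q* = 586

In direct form, qd = 641 - 2.5p and qs = 410 + 8p.
Set qd = qs: 641 - 2.5p = 410 + 8p, so 231 = 10.5p and p* = 22.
Plugging p* into demand: q* = 641 - 2.5(22) = 586.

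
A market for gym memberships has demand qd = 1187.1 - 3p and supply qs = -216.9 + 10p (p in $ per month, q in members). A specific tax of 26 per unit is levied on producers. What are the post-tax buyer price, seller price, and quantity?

p_b = 128, p_s = 102, q = 803.1

With a tax of 26 on producers, they supply based on the net price p_s = p_b - 26, so qs = -476.9 + 10p_b.
Equate demand and the shifted supply: 1187.1 - 3p_b = -476.9 + 10p_b, giving 13p_b = 1664, so p_b = 128.
Then p_s = 128 - 26 = 102 and q = 1187.1 - 3(128) = 803.1.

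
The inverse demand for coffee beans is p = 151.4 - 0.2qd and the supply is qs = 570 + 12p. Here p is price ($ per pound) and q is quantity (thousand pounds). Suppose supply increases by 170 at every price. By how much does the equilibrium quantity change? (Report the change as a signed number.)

Rewriting in direct form: qd = 757 - 5p.
At equilibrium qd = qs, so 757 - 5p = 570 + 12p; collecting terms, 187 = 17p and p* = 11.
Plugging p* into demand: q* = 757 - 5(11) = 702.
After the shift, supply is qs = 740 + 12p.
Re-solving, 17p = 17 gives p = 1 and q = 752.
Δq = 752 - 702 = 50.

Δq = 50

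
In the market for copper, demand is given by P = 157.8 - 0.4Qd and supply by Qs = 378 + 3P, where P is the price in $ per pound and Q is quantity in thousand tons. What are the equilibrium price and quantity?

P* = 3, Q* = 387

Rewriting in direct form: Qd = 394.5 - 2.5P.
The market clears where 394.5 - 2.5P = 378 + 3P. Rearranging, 5.5P = 16.5, hence P* = 3.
From the demand curve, Q* = 394.5 - 2.5(3) = 387.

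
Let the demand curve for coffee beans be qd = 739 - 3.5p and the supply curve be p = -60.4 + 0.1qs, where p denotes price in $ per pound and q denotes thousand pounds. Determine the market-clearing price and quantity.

In direct form, qs = 604 + 10p.
Set qd = qs: 739 - 3.5p = 604 + 10p, so 135 = 13.5p and p* = 10.
Plugging p* into demand: q* = 739 - 3.5(10) = 704.

p* = 10, q* = 704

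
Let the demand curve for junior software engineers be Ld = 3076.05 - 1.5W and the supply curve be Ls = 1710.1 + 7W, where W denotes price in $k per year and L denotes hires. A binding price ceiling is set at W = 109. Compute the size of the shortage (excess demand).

At W = 109: Ld = 2912.55 and Ls = 2473.1.
Shortage = Ld - Ls = 2912.55 - 2473.1 = 439.45.

Shortage = 439.45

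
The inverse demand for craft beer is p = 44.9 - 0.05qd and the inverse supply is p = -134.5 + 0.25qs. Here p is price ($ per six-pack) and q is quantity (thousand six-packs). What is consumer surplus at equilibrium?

Consumer surplus = 8940.1

Rewriting in direct form: qd = 898 - 20p and qs = 538 + 4p.
At equilibrium qd = qs, so 898 - 20p = 538 + 4p; collecting terms, 360 = 24p and p* = 15.
From the demand curve, q* = 898 - 20(15) = 598.
Demand choke price (qd = 0): p = 898/20 = 44.9. Consumer surplus = ½ × (44.9 - 15) × 598 = 8940.1.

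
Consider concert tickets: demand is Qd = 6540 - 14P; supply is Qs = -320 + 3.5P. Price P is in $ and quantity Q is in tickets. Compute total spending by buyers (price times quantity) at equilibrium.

Equating demand and supply, 6540 - 14P = -320 + 3.5P gives 17.5P = 6860, so P* = 392.
Substitute back: Q* = 6540 - 14(392) = 1052.
Total spending by buyers = P* × Q* = 392 × 1052 = 412384.

Total spending by buyers = 412384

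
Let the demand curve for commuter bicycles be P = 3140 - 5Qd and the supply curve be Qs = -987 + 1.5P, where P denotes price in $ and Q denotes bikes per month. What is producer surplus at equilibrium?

Producer surplus = 63948

In direct form, Qd = 628 - 0.2P.
Equating demand and supply, 628 - 0.2P = -987 + 1.5P gives 1.7P = 1615, so P* = 950.
Plugging P* into demand: Q* = 628 - 0.2(950) = 438.
Supply choke price (Qs = 0): P = 658. Producer surplus = ½ × (950 - 658) × 438 = 63948.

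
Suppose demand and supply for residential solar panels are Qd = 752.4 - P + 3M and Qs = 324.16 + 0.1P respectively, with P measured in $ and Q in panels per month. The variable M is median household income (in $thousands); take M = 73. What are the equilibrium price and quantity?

With M = 73, demand is Qd = 971.4 - P.
The market clears where 971.4 - P = 324.16 + 0.1P. Rearranging, 1.1P = 647.24, hence P* = 588.4.
From the demand curve, Q* = 971.4 - 588.4 = 383.

P* = 588.4, Q* = 383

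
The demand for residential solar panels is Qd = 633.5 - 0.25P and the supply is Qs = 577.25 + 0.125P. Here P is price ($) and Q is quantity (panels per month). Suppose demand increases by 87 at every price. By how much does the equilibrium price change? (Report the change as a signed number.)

ΔP = 232

Set Qd = Qs: 633.5 - 0.25P = 577.25 + 0.125P, so 56.25 = 0.375P and P* = 150.
Plugging P* into demand: Q* = 633.5 - 0.25(150) = 596.
After the shift, demand is Qd = 720.5 - 0.25P.
New equilibrium: 143.25 = 0.375P, so P = 382 and Q = 625.
ΔP = 382 - 150 = 232.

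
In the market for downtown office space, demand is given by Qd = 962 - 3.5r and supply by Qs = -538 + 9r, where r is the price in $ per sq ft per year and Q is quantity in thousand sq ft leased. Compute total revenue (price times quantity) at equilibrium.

Total revenue = 65040

Equating demand and supply, 962 - 3.5r = -538 + 9r gives 12.5r = 1500, so r* = 120.
Substitute back: Q* = 962 - 3.5(120) = 542.
Total revenue = r* × Q* = 120 × 542 = 65040.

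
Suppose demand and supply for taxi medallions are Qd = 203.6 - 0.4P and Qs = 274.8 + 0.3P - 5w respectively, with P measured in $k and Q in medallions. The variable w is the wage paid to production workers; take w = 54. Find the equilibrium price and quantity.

With w = 54, supply is Qs = 4.8 + 0.3P.
At equilibrium Qd = Qs, so 203.6 - 0.4P = 4.8 + 0.3P; collecting terms, 198.8 = 0.7P and P* = 284.
Substitute back: Q* = 203.6 - 0.4(284) = 90.

P* = 284, Q* = 90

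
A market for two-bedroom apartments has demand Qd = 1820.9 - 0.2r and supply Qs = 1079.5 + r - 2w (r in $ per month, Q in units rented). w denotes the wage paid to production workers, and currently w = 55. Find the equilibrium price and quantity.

r* = 709.5, Q* = 1679

With w = 55, supply is Qs = 969.5 + r.
Set Qd = Qs: 1820.9 - 0.2r = 969.5 + r, so 851.4 = 1.2r and r* = 709.5.
Plugging r* into demand: Q* = 1820.9 - 0.2(709.5) = 1679.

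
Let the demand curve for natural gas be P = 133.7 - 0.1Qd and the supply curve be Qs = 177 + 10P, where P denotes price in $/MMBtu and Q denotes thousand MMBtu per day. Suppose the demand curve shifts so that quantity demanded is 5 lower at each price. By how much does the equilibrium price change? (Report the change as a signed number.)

Solving each curve for Q: Qd = 1337 - 10P.
At equilibrium Qd = Qs, so 1337 - 10P = 177 + 10P; collecting terms, 1160 = 20P and P* = 58.
Substitute back: Q* = 1337 - 10(58) = 757.
After the shift, demand is Qd = 1332 - 10P.
Re-solving, 20P = 1155 gives P = 57.75 and Q = 754.5.
ΔP = 57.75 - 58 = -0.25.

ΔP = -0.25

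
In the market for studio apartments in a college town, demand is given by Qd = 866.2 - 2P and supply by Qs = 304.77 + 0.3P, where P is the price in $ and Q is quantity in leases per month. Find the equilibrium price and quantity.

P* = 244.1, Q* = 378

At equilibrium Qd = Qs, so 866.2 - 2P = 304.77 + 0.3P; collecting terms, 561.43 = 2.3P and P* = 244.1.
Plugging P* into demand: Q* = 866.2 - 2(244.1) = 378.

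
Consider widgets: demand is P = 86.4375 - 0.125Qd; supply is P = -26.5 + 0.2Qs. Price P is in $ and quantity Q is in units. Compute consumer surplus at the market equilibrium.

Consumer surplus = 7547.265625

Rewriting in direct form: Qd = 691.5 - 8P and Qs = 132.5 + 5P.
The market clears where 691.5 - 8P = 132.5 + 5P. Rearranging, 13P = 559, hence P* = 43.
Plugging P* into demand: Q* = 691.5 - 8(43) = 347.5.
Demand choke price (Qd = 0): P = 691.5/8 = 86.4375. Consumer surplus = ½ × (86.4375 - 43) × 347.5 = 7547.265625.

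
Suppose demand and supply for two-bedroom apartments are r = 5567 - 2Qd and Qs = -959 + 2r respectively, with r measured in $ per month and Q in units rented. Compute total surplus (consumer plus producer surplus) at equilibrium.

Total surplus = 5176531.25

Solving each curve for Q: Qd = 2783.5 - 0.5r.
At equilibrium Qd = Qs, so 2783.5 - 0.5r = -959 + 2r; collecting terms, 3742.5 = 2.5r and r* = 1497.
From the demand curve, Q* = 2783.5 - 0.5(1497) = 2035.
Demand choke price = 5567; supply choke price = 479.5. CS = ½(5567 - 1497)(2035) = 4141225; PS = ½(1497 - 479.5)(2035) = 1035306.25. Total surplus = 5176531.25.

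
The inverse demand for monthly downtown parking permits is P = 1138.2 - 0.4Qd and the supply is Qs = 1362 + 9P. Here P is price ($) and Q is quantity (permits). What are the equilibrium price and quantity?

P* = 129, Q* = 2523

Solving each curve for Q: Qd = 2845.5 - 2.5P.
Set Qd = Qs: 2845.5 - 2.5P = 1362 + 9P, so 1483.5 = 11.5P and P* = 129.
Plugging P* into demand: Q* = 2845.5 - 2.5(129) = 2523.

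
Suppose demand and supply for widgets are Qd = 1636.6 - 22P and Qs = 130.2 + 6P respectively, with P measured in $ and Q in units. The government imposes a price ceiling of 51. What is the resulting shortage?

Shortage = 78.4

At P = 51: Qd = 514.6 and Qs = 436.2.
Shortage = Qd - Qs = 514.6 - 436.2 = 78.4.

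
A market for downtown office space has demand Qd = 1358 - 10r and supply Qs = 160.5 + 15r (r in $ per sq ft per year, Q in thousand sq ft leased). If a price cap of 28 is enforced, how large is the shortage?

Shortage = 497.5

Evaluating both curves at the ceiling price 28 gives Qd = 1078, Qs = 580.5.
Shortage = Qd - Qs = 1078 - 580.5 = 497.5.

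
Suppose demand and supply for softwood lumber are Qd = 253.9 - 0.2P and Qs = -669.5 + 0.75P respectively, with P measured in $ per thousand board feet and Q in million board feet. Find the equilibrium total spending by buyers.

At equilibrium Qd = Qs, so 253.9 - 0.2P = -669.5 + 0.75P; collecting terms, 923.4 = 0.95P and P* = 972.
From the demand curve, Q* = 253.9 - 0.2(972) = 59.5.
Total spending by buyers = P* × Q* = 972 × 59.5 = 57834.

Total spending by buyers = 57834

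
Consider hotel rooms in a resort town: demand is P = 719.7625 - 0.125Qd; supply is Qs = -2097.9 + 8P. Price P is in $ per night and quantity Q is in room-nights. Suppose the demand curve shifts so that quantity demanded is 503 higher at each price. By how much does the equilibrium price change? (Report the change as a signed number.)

ΔP = 31.4375

Rewriting in direct form: Qd = 5758.1 - 8P.
At equilibrium Qd = Qs, so 5758.1 - 8P = -2097.9 + 8P; collecting terms, 7856 = 16P and P* = 491.
Plugging P* into demand: Q* = 5758.1 - 8(491) = 1830.1.
After the shift, demand is Qd = 6261.1 - 8P.
New equilibrium: 8359 = 16P, so P = 522.4375 and Q = 2081.6.
ΔP = 522.4375 - 491 = 31.4375.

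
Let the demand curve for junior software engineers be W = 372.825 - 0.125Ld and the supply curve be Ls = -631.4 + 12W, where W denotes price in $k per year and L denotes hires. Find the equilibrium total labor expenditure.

Inverting to quantity form: Ld = 2982.6 - 8W.
Equating demand and supply, 2982.6 - 8W = -631.4 + 12W gives 20W = 3614, so W* = 180.7.
Plugging W* into demand: L* = 2982.6 - 8(180.7) = 1537.
Total labor expenditure = W* × L* = 180.7 × 1537 = 277735.9.

Total labor expenditure = 277735.9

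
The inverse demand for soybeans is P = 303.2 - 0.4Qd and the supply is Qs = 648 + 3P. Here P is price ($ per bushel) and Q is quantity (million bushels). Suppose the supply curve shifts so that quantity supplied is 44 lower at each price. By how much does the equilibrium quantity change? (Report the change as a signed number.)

ΔQ = -20

Rewriting in direct form: Qd = 758 - 2.5P.
Equating demand and supply, 758 - 2.5P = 648 + 3P gives 5.5P = 110, so P* = 20.
Plugging P* into demand: Q* = 758 - 2.5(20) = 708.
After the shift, supply is Qs = 604 + 3P.
Re-solving, 5.5P = 154 gives P = 28 and Q = 688.
ΔQ = 688 - 708 = -20.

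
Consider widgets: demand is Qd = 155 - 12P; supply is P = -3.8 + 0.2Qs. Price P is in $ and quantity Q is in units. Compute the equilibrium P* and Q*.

P* = 8, Q* = 59

Inverting to quantity form: Qs = 19 + 5P.
The market clears where 155 - 12P = 19 + 5P. Rearranging, 17P = 136, hence P* = 8.
From the demand curve, Q* = 155 - 12(8) = 59.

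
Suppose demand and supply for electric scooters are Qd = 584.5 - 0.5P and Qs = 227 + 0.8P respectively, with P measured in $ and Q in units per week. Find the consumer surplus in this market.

Consumer surplus = 199809

The market clears where 584.5 - 0.5P = 227 + 0.8P. Rearranging, 1.3P = 357.5, hence P* = 275.
Substitute back: Q* = 584.5 - 0.5(275) = 447.
Demand choke price (Qd = 0): P = 584.5/0.5 = 1169. Consumer surplus = ½ × (1169 - 275) × 447 = 199809.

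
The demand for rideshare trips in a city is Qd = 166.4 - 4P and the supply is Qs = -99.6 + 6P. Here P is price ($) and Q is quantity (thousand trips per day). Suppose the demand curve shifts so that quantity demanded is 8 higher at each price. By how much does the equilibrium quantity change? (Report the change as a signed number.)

At equilibrium Qd = Qs, so 166.4 - 4P = -99.6 + 6P; collecting terms, 266 = 10P and P* = 26.6.
From the demand curve, Q* = 166.4 - 4(26.6) = 60.
After the shift, demand is Qd = 174.4 - 4P.
Re-solving, 10P = 274 gives P = 27.4 and Q = 64.8.
ΔQ = 64.8 - 60 = 4.8.

ΔQ = 4.8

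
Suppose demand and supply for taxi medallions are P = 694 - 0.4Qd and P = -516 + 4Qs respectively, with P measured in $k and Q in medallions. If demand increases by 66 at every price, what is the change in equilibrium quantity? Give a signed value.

ΔQ = 6

In direct form, Qd = 1735 - 2.5P and Qs = 129 + 0.25P.
Set Qd = Qs: 1735 - 2.5P = 129 + 0.25P, so 1606 = 2.75P and P* = 584.
Then Q* = 1735 - 2.5(584) = 275.
After the shift, demand is Qd = 1801 - 2.5P.
New equilibrium: 1672 = 2.75P, so P = 608 and Q = 281.
ΔQ = 281 - 275 = 6.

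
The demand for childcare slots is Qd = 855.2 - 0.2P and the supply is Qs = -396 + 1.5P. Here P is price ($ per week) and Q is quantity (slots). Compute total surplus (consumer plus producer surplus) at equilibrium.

At equilibrium Qd = Qs, so 855.2 - 0.2P = -396 + 1.5P; collecting terms, 1251.2 = 1.7P and P* = 736.
Then Q* = 855.2 - 0.2(736) = 708.
Demand choke price = 4276; supply choke price = 264. CS = ½(4276 - 736)(708) = 1253160; PS = ½(736 - 264)(708) = 167088. Total surplus = 1420248.

Total surplus = 1420248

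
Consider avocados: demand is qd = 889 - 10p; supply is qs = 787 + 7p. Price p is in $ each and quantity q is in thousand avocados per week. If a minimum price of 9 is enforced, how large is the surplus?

At p = 9: qd = 799 and qs = 850.
Surplus = qs - qd = 850 - 799 = 51.

Surplus = 51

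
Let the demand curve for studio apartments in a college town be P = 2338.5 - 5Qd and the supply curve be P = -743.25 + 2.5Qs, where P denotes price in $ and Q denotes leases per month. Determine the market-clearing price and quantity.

P* = 284, Q* = 410.9

Solving each curve for Q: Qd = 467.7 - 0.2P and Qs = 297.3 + 0.4P.
Set Qd = Qs: 467.7 - 0.2P = 297.3 + 0.4P, so 170.4 = 0.6P and P* = 284.
From the demand curve, Q* = 467.7 - 0.2(284) = 410.9.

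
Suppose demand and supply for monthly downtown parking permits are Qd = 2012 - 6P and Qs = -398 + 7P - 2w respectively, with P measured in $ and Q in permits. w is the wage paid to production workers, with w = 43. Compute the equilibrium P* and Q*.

P* = 192, Q* = 860

With w = 43, supply is Qs = -484 + 7P.
At equilibrium Qd = Qs, so 2012 - 6P = -484 + 7P; collecting terms, 2496 = 13P and P* = 192.
From the demand curve, Q* = 2012 - 6(192) = 860.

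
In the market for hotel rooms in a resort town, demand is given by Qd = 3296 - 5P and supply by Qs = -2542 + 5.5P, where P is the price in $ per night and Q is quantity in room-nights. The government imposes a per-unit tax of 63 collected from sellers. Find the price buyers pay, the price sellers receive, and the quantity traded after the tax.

P_b = 589, P_s = 526, Q = 351

The tax drives a wedge P_b - P_s = 63. Substituting P_s = P_b - 63 into supply: Qs = -2888.5 + 5.5P_b.
Market clearing requires 3296 - 5P_b = -2888.5 + 5.5P_b; hence 6184.5 = 10.5P_b and P_b = 589.
Then P_s = 589 - 63 = 526 and Q = 3296 - 5(589) = 351.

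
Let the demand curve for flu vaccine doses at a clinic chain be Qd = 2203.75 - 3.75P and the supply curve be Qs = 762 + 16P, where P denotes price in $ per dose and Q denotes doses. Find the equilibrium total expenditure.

Set Qd = Qs: 2203.75 - 3.75P = 762 + 16P, so 1441.75 = 19.75P and P* = 73.
Substitute back: Q* = 2203.75 - 3.75(73) = 1930.
Total expenditure = P* × Q* = 73 × 1930 = 140890.

Total expenditure = 140890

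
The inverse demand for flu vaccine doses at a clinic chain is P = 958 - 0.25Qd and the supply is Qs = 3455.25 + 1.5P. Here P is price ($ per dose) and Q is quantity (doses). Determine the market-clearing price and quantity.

P* = 68.5, Q* = 3558

Inverting to quantity form: Qd = 3832 - 4P.
Set Qd = Qs: 3832 - 4P = 3455.25 + 1.5P, so 376.75 = 5.5P and P* = 68.5.
Plugging P* into demand: Q* = 3832 - 4(68.5) = 3558.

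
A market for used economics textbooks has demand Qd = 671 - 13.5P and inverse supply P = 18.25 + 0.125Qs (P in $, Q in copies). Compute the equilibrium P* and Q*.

P* = 38, Q* = 158

Rewriting in direct form: Qs = -146 + 8P.
The market clears where 671 - 13.5P = -146 + 8P. Rearranging, 21.5P = 817, hence P* = 38.
Plugging P* into demand: Q* = 671 - 13.5(38) = 158.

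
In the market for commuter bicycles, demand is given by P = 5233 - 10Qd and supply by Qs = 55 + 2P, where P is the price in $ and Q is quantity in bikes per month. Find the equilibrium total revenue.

Total revenue = 111723

Inverting to quantity form: Qd = 523.3 - 0.1P.
Set Qd = Qs: 523.3 - 0.1P = 55 + 2P, so 468.3 = 2.1P and P* = 223.
Then Q* = 523.3 - 0.1(223) = 501.
Total revenue = P* × Q* = 223 × 501 = 111723.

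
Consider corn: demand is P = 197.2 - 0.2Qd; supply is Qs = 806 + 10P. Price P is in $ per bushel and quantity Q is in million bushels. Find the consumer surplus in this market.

Consumer surplus = 85747.6

In direct form, Qd = 986 - 5P.
The market clears where 986 - 5P = 806 + 10P. Rearranging, 15P = 180, hence P* = 12.
From the demand curve, Q* = 986 - 5(12) = 926.
Demand choke price (Qd = 0): P = 986/5 = 197.2. Consumer surplus = ½ × (197.2 - 12) × 926 = 85747.6.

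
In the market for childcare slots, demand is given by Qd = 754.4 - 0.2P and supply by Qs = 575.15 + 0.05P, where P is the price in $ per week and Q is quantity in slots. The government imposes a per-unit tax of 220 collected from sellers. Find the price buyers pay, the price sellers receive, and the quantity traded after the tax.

The tax drives a wedge P_b - P_s = 220. Substituting P_s = P_b - 220 into supply: Qs = 564.15 + 0.05P_b.
Set Qd = Qs: 754.4 - 0.2P_b = 564.15 + 0.05P_b, so 190.25 = 0.25P_b and P_b = 761.
Then P_s = 761 - 220 = 541 and Q = 754.4 - 0.2(761) = 602.2.

P_b = 761, P_s = 541, Q = 602.2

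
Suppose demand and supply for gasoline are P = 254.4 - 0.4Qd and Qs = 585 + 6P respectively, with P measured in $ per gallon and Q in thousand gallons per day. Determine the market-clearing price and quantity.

P* = 6, Q* = 621

In direct form, Qd = 636 - 2.5P.
Equating demand and supply, 636 - 2.5P = 585 + 6P gives 8.5P = 51, so P* = 6.
Substitute back: Q* = 636 - 2.5(6) = 621.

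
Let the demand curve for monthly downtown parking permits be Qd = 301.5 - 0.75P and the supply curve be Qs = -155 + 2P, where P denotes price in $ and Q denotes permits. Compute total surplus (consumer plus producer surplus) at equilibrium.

Total surplus = 28718.25

The market clears where 301.5 - 0.75P = -155 + 2P. Rearranging, 2.75P = 456.5, hence P* = 166.
Substitute back: Q* = 301.5 - 0.75(166) = 177.
Demand choke price = 402; supply choke price = 77.5. CS = ½(402 - 166)(177) = 20886; PS = ½(166 - 77.5)(177) = 7832.25. Total surplus = 28718.25.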